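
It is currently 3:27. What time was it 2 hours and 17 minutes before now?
Starting time: 3:27 = 207 total minutes past 12:00
Subtracting: 2 hours and 17 minutes = 137 minutes
207 - 137 = 70 minutes
= 1 hour and 10 minutes past 12:00 = 1:10

Final answer: 1:10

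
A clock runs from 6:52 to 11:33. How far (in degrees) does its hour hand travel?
The hour hand moves 0.5 degrees per minute.
Time elapsed: 11:33 - 6:52 = 281 minutes
Angular displacement: 281 x 0.5 = 140.5 degrees

Final answer: 140.5 degrees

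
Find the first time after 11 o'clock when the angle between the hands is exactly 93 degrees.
At t minutes past 11:00, the hour hand is at 30 x 11 + 0.5t degrees and the minute hand is at 6t degrees.
The smaller angle between them is 93 degrees when |30H - 5.5t| = 93 or |30H - 5.5t| = 267.
With H = 11, solve 30 x 11 - 5.5t = +/- target for each target:
  t = (30 x 11 - 93) / 5.5 = 43.09
  t = (30 x 11 + 93) / 5.5 = 76.91 (outside (0, 60))
  t = (30 x 11 - 267) / 5.5 = 11.45
  t = (30 x 11 + 267) / 5.5 = 108.55 (outside (0, 60))
Valid solutions in (0, 60): {11.45, 43.09} minutes.
The first occurrence is t = 11.45 minutes.
The hands form a 93-degree angle at 11.45 minutes past 11:00.

Final answer: 11.45 minutes past 11:00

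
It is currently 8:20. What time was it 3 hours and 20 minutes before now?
Starting time: 8:20 = 500 total minutes past 12:00
Subtracting: 3 hours and 20 minutes = 200 minutes
500 - 200 = 300 minutes
= 5 hours past 12:00 = 5:00

Final answer: 5:00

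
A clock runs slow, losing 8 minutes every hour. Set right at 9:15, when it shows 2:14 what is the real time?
For every 60 true minutes, the faulty clock advances 52 minutes, so 1 faulty-clock minute corresponds to 60/52 true minutes.
From 9:15 to 2:14 on the faulty dial is 299 minutes.
True elapsed: 299 x 60/52 = 345 minutes = 5 hours and 45 minutes.
True time: 9:15 + 5 hours and 45 minutes = 3:00.

Final answer: 3:00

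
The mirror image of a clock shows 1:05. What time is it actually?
Reflection across the vertical (12-6) axis maps a hand at angle A degrees to (360 - A) degrees, which sends a reading of T minutes past 12:00 to (720 - T) minutes past 12:00.
Mirror reads 1:05 = 65 minutes past 12:00.
Actual time: (720 - 65) mod 720 = 655 minutes = 10:55.

Final answer: 10:55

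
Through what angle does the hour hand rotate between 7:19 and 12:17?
The hour hand moves 0.5 degrees per minute.
Time elapsed: 12:17 - 7:19 = 298 minutes
Angular displacement: 298 x 0.5 = 149 degrees

Final answer: 149 degrees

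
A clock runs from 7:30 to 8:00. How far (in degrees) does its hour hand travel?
The hour hand moves 0.5 degrees per minute.
Time elapsed: 8:00 - 7:30 = 30 minutes
Angular displacement: 30 x 0.5 = 15 degrees

Final answer: 15 degrees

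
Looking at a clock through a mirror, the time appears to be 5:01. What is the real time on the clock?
Reflection across the vertical (12-6) axis maps a hand at angle A degrees to (360 - A) degrees, which sends a reading of T minutes past 12:00 to (720 - T) minutes past 12:00.
Mirror reads 5:01 = 301 minutes past 12:00.
Actual time: (720 - 301) mod 720 = 419 minutes = 6:59.

Final answer: 6:59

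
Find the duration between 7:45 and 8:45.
From 7:45 to 8:45:
(8 x 60 + 45) - (7 x 60 + 45) = 525 - 465 = 60 minutes
= 1 hour

Final answer: 1 hour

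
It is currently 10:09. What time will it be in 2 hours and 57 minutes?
Starting time: 10:09
Adding 57 minutes to 9 minutes: 9 + 57 = 66 minutes = 1 hour and 6 minutes
Adding 2 hours: 10 + 2 + 1 (carry) = 13 - 12 = 1
Final time: 1:06

Final answer: 1:06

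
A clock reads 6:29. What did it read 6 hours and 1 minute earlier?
Starting time: 6:29 = 389 total minutes past 12:00
Subtracting: 6 hours and 1 minute = 361 minutes
389 - 361 = 28 minutes
= 28 minutes past 12:00 = 12:28

Final answer: 12:28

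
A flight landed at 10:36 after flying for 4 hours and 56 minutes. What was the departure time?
Starting time: 10:36 = 636 total minutes past 12:00
Subtracting: 4 hours and 56 minutes = 296 minutes
636 - 296 = 340 minutes
= 5 hours and 40 minutes past 12:00 = 5:40

Final answer: 5:40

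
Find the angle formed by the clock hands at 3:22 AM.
Hour hand position: 3 x 30 + 22 x 0.5 = 101 degrees
Minute hand position: 22 x 6 = 132 degrees
Difference: |101 - 132| = 31 degrees
The angle between the hands is 31 degrees

Final answer: 31 degrees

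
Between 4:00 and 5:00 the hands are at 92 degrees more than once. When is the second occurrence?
At t minutes past 4:00, the hour hand is at 30 x 4 + 0.5t degrees and the minute hand is at 6t degrees.
The smaller angle between them is 92 degrees when |30H - 5.5t| = 92 or |30H - 5.5t| = 268.
With H = 4, solve 30 x 4 - 5.5t = +/- target for each target:
  t = (30 x 4 - 92) / 5.5 = 5.09
  t = (30 x 4 + 92) / 5.5 = 38.55
  t = (30 x 4 - 268) / 5.5 = -26.91 (outside (0, 60))
  t = (30 x 4 + 268) / 5.5 = 70.55 (outside (0, 60))
Valid solutions in (0, 60): {5.09, 38.55} minutes.
The second occurrence is t = 38.55 minutes.
The hands form a 92-degree angle at 38.55 minutes past 4:00.

Final answer: 38.55 minutes past 4:00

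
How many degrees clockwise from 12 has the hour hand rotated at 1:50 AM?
The hour hand moves 30 degrees per hour and 0.5 degrees per minute.
At 1:50: (1) x 30 + 50 x 0.5 = 30 + 25 = 55 degrees

Final answer: 55 degrees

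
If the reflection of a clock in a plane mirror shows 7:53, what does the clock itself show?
Reflection across the vertical (12-6) axis maps a hand at angle A degrees to (360 - A) degrees, which sends a reading of T minutes past 12:00 to (720 - T) minutes past 12:00.
Mirror reads 7:53 = 473 minutes past 12:00.
Actual time: (720 - 473) mod 720 = 247 minutes = 4:07.

Final answer: 4:07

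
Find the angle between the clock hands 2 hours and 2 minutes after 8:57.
First find the time 2 hours and 2 minutes after 8:57.
Total minutes: 8 x 60 + 57 + 2 x 60 + 2 = 659.
659 mod 720 = 659 minutes = 10:59.
Now compute the angle at 10:59:
Hour hand: 10 x 30 + 59 x 0.5 = 329.5 degrees
Minute hand: 59 x 6 = 354 degrees
Difference: |329.5 - 354| = 24.5 degrees
The angle is 24.5 degrees

Final answer: 24.5 degrees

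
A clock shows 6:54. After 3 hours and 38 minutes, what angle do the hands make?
First find the time 3 hours and 38 minutes after 6:54.
Total minutes: 6 x 60 + 54 + 3 x 60 + 38 = 632.
632 mod 720 = 632 minutes = 10:32.
Now compute the angle at 10:32:
Hour hand: 10 x 30 + 32 x 0.5 = 316 degrees
Minute hand: 32 x 6 = 192 degrees
Difference: |316 - 192| = 124 degrees
The angle is 124 degrees

Final answer: 124 degrees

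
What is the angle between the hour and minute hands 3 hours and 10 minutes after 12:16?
First find the time 3 hours and 10 minutes after 12:16.
Total minutes: 12 x 60 + 16 + 3 x 60 + 10 = 926.
926 mod 720 = 206 minutes = 3:26.
Now compute the angle at 3:26:
Hour hand: 3 x 30 + 26 x 0.5 = 103 degrees
Minute hand: 26 x 6 = 156 degrees
Difference: |103 - 156| = 53 degrees
The angle is 53 degrees

Final answer: 53 degrees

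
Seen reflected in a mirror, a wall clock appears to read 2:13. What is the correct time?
Reflection across the vertical (12-6) axis maps a hand at angle A degrees to (360 - A) degrees, which sends a reading of T minutes past 12:00 to (720 - T) minutes past 12:00.
Mirror reads 2:13 = 133 minutes past 12:00.
Actual time: (720 - 133) mod 720 = 587 minutes = 9:47.

Final answer: 9:47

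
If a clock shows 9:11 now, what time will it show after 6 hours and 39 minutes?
Starting time: 9:11
Adding 39 minutes to 11 minutes: 11 + 39 = 50 minutes
Adding 6 hours: 9 + 6 = 15 - 12 = 3
Final time: 3:50

Final answer: 3:50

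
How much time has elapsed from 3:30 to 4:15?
From 3:30 to 4:15:
(4 x 60 + 15) - (3 x 60 + 30) = 255 - 210 = 45 minutes
= 45 minutes

Final answer: 45 minutes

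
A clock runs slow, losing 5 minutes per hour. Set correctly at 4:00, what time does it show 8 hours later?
For every 60 true minutes, the faulty clock advances 60 - 5 = 55 minutes.
True elapsed: 8 hours = 480 minutes.
Faulty clock advances: 480 x 55/60 = 440 minutes (drift: 40 minutes behind).
Shown time: 4:00 + 440 minutes = 11:20.

Final answer: 11:20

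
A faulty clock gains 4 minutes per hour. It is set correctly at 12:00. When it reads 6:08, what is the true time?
For every 60 true minutes, the faulty clock advances 64 minutes, so 1 faulty-clock minute corresponds to 60/64 true minutes.
From 12:00 to 6:08 on the faulty dial is 368 minutes.
True elapsed: 368 x 60/64 = 345 minutes = 5 hours and 45 minutes.
True time: 12:00 + 5 hours and 45 minutes = 5:45.

Final answer: 5:45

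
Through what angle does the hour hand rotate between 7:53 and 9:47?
The hour hand moves 0.5 degrees per minute.
Time elapsed: 9:47 - 7:53 = 114 minutes
Angular displacement: 114 x 0.5 = 57 degrees

Final answer: 57 degrees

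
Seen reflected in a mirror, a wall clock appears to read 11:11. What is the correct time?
Reflection across the vertical (12-6) axis maps a hand at angle A degrees to (360 - A) degrees, which sends a reading of T minutes past 12:00 to (720 - T) minutes past 12:00.
Mirror reads 11:11 = 671 minutes past 12:00.
Actual time: (720 - 671) mod 720 = 49 minutes = 12:49.

Final answer: 12:49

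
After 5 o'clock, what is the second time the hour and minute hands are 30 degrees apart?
At t minutes past 5:00, the hour hand is at 30 x 5 + 0.5t degrees and the minute hand is at 6t degrees.
The smaller angle between them is 30 degrees when |30H - 5.5t| = 30 or |30H - 5.5t| = 330.
With H = 5, solve 30 x 5 - 5.5t = +/- target for each target:
  t = (30 x 5 - 30) / 5.5 = 21.82
  t = (30 x 5 + 30) / 5.5 = 32.73
  t = (30 x 5 - 330) / 5.5 = -32.73 (outside (0, 60))
  t = (30 x 5 + 330) / 5.5 = 87.27 (outside (0, 60))
Valid solutions in (0, 60): {21.82, 32.73} minutes.
The second occurrence is t = 32.73 minutes.
The hands form a 30-degree angle at 32.73 minutes past 5:00.

Final answer: 32.73 minutes past 5:00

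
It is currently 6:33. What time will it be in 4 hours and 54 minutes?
Starting time: 6:33
Adding 54 minutes to 33 minutes: 33 + 54 = 87 minutes = 1 hour and 27 minutes
Adding 4 hours: 6 + 4 + 1 (carry) = 11
Final time: 11:27

Final answer: 11:27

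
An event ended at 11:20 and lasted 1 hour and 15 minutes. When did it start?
Starting time: 11:20 = 680 total minutes past 12:00
Subtracting: 1 hour and 15 minutes = 75 minutes
680 - 75 = 605 minutes
= 10 hours and 5 minutes past 12:00 = 10:05

Final answer: 10:05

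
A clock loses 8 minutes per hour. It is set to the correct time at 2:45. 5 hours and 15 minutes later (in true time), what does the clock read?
For every 60 true minutes, the faulty clock advances 60 - 8 = 52 minutes.
True elapsed: 5 hours and 15 minutes = 315 minutes.
Faulty clock advances: 315 x 52/60 = 273 minutes (drift: 42 minutes behind).
Shown time: 2:45 + 273 minutes = 7:18.

Final answer: 7:18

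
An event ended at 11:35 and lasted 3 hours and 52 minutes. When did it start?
Starting time: 11:35 = 695 total minutes past 12:00
Subtracting: 3 hours and 52 minutes = 232 minutes
695 - 232 = 463 minutes
= 7 hours and 43 minutes past 12:00 = 7:43

Final answer: 7:43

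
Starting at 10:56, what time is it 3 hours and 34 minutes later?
Starting time: 10:56
Adding 34 minutes to 56 minutes: 56 + 34 = 90 minutes = 1 hour and 30 minutes
Adding 3 hours: 10 + 3 + 1 (carry) = 14 - 12 = 2
Final time: 2:30

Final answer: 2:30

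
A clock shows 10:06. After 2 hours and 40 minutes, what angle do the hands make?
First find the time 2 hours and 40 minutes after 10:06.
Total minutes: 10 x 60 + 6 + 2 x 60 + 40 = 766.
766 mod 720 = 46 minutes = 12:46.
Now compute the angle at 12:46:
Hour hand: 0 x 30 + 46 x 0.5 = 23 degrees
Minute hand: 46 x 6 = 276 degrees
Difference: |23 - 276| = 253 degrees
Smaller angle: 360 - 253 = 107 degrees

Final answer: 107 degrees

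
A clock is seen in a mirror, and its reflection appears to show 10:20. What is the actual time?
Reflection across the vertical (12-6) axis maps a hand at angle A degrees to (360 - A) degrees, which sends a reading of T minutes past 12:00 to (720 - T) minutes past 12:00.
Mirror reads 10:20 = 620 minutes past 12:00.
Actual time: (720 - 620) mod 720 = 100 minutes = 1:40.

Final answer: 1:40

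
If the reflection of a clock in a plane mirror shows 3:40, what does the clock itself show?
Reflection across the vertical (12-6) axis maps a hand at angle A degrees to (360 - A) degrees, which sends a reading of T minutes past 12:00 to (720 - T) minutes past 12:00.
Mirror reads 3:40 = 220 minutes past 12:00.
Actual time: (720 - 220) mod 720 = 500 minutes = 8:20.

Final answer: 8:20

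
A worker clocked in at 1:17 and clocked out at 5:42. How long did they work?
From 1:17 to 5:42:
(5 x 60 + 42) - (1 x 60 + 17) = 342 - 77 = 265 minutes
= 4 hours and 25 minutes

Final answer: 4 hours and 25 minutes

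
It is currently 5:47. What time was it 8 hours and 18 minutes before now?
Starting time: 5:47 = 347 total minutes past 12:00
Subtracting: 8 hours and 18 minutes = 498 minutes
347 - 498 = -151 (negative, add 12 hours = 720) = 569 minutes
= 9 hours and 29 minutes past 12:00 = 9:29

Final answer: 9:29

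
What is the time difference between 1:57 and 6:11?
From 1:57 to 6:11:
(6 x 60 + 11) - (1 x 60 + 57) = 371 - 117 = 254 minutes
= 4 hours and 14 minutes

Final answer: 4 hours and 14 minutes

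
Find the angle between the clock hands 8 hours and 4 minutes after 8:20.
First find the time 8 hours and 4 minutes after 8:20.
Total minutes: 8 x 60 + 20 + 8 x 60 + 4 = 984.
984 mod 720 = 264 minutes = 4:24.
Now compute the angle at 4:24:
Hour hand: 4 x 30 + 24 x 0.5 = 132 degrees
Minute hand: 24 x 6 = 144 degrees
Difference: |132 - 144| = 12 degrees
The angle is 12 degrees

Final answer: 12 degrees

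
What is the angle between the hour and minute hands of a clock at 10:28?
Hour hand position: 10 x 30 + 28 x 0.5 = 314 degrees
Minute hand position: 28 x 6 = 168 degrees
Difference: |314 - 168| = 146 degrees
The angle between the hands is 146 degrees

Final answer: 146 degrees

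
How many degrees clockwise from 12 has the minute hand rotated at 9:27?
The minute hand moves 6 degrees per minute.
At 9:27: 27 x 6 = 162 degrees

Final answer: 162 degrees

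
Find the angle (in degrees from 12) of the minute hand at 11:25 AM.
The minute hand moves 6 degrees per minute.
At 11:25: 25 x 6 = 150 degrees

Final answer: 150 degrees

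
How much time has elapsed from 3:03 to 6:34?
From 3:03 to 6:34:
(6 x 60 + 34) - (3 x 60 + 3) = 394 - 183 = 211 minutes
= 3 hours and 31 minutes

Final answer: 3 hours and 31 minutes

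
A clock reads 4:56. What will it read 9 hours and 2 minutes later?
Starting time: 4:56
Adding 2 minutes to 56 minutes: 56 + 2 = 58 minutes
Adding 9 hours: 4 + 9 = 13 - 12 = 1
Final time: 1:58

Final answer: 1:58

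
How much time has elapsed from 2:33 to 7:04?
From 2:33 to 7:04:
(7 x 60 + 4) - (2 x 60 + 33) = 424 - 153 = 271 minutes
= 4 hours and 31 minutes

Final answer: 4 hours and 31 minutes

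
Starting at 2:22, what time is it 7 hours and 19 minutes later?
Starting time: 2:22
Adding 19 minutes to 22 minutes: 22 + 19 = 41 minutes
Adding 7 hours: 2 + 7 = 9
Final time: 9:41

Final answer: 9:41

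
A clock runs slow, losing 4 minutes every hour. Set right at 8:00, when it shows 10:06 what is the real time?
For every 60 true minutes, the faulty clock advances 56 minutes, so 1 faulty-clock minute corresponds to 60/56 true minutes.
From 8:00 to 10:06 on the faulty dial is 126 minutes.
True elapsed: 126 x 60/56 = 135 minutes = 2 hours and 15 minutes.
True time: 8:00 + 2 hours and 15 minutes = 10:15.

Final answer: 10:15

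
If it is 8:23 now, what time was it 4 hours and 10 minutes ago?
Starting time: 8:23 = 503 total minutes past 12:00
Subtracting: 4 hours and 10 minutes = 250 minutes
503 - 250 = 253 minutes
= 4 hours and 13 minutes past 12:00 = 4:13

Final answer: 4:13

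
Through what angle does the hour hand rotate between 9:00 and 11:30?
The hour hand moves 0.5 degrees per minute.
Time elapsed: 11:30 - 9:00 = 150 minutes
Angular displacement: 150 x 0.5 = 75 degrees

Final answer: 75 degrees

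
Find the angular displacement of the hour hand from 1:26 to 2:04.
The hour hand moves 0.5 degrees per minute.
Time elapsed: 2:04 - 1:26 = 38 minutes
Angular displacement: 38 x 0.5 = 19 degrees

Final answer: 19 degrees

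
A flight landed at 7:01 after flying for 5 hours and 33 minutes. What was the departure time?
Starting time: 7:01 = 421 total minutes past 12:00
Subtracting: 5 hours and 33 minutes = 333 minutes
421 - 333 = 88 minutes
= 1 hour and 28 minutes past 12:00 = 1:28

Final answer: 1:28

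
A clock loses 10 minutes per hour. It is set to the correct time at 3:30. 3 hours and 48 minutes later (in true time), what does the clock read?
For every 60 true minutes, the faulty clock advances 60 - 10 = 50 minutes.
True elapsed: 3 hours and 48 minutes = 228 minutes.
Faulty clock advances: 228 x 50/60 = 190 minutes (drift: 38 minutes behind).
Shown time: 3:30 + 190 minutes = 6:40.

Final answer: 6:40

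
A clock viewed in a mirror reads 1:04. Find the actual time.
Reflection across the vertical (12-6) axis maps a hand at angle A degrees to (360 - A) degrees, which sends a reading of T minutes past 12:00 to (720 - T) minutes past 12:00.
Mirror reads 1:04 = 64 minutes past 12:00.
Actual time: (720 - 64) mod 720 = 656 minutes = 10:56.

Final answer: 10:56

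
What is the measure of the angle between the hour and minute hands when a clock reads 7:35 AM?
Hour hand position: 7 x 30 + 35 x 0.5 = 227.5 degrees
Minute hand position: 35 x 6 = 210 degrees
Difference: |227.5 - 210| = 17.5 degrees
The angle between the hands is 17.5 degrees

Final answer: 17.5 degrees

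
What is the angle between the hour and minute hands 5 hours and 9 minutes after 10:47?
First find the time 5 hours and 9 minutes after 10:47.
Total minutes: 10 x 60 + 47 + 5 x 60 + 9 = 956.
956 mod 720 = 236 minutes = 3:56.
Now compute the angle at 3:56:
Hour hand: 3 x 30 + 56 x 0.5 = 118 degrees
Minute hand: 56 x 6 = 336 degrees
Difference: |118 - 336| = 218 degrees
Smaller angle: 360 - 218 = 142 degrees

Final answer: 142 degrees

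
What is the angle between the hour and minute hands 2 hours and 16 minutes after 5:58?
First find the time 2 hours and 16 minutes after 5:58.
Total minutes: 5 x 60 + 58 + 2 x 60 + 16 = 494.
494 mod 720 = 494 minutes = 8:14.
Now compute the angle at 8:14:
Hour hand: 8 x 30 + 14 x 0.5 = 247 degrees
Minute hand: 14 x 6 = 84 degrees
Difference: |247 - 84| = 163 degrees
The angle is 163 degrees

Final answer: 163 degrees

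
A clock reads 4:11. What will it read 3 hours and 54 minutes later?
Starting time: 4:11
Adding 54 minutes to 11 minutes: 11 + 54 = 65 minutes = 1 hour and 5 minutes
Adding 3 hours: 4 + 3 + 1 (carry) = 8
Final time: 8:05

Final answer: 8:05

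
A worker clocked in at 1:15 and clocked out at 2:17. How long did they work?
From 1:15 to 2:17:
(2 x 60 + 17) - (1 x 60 + 15) = 137 - 75 = 62 minutes
= 1 hour and 2 minutes

Final answer: 1 hour and 2 minutes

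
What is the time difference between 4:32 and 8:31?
From 4:32 to 8:31:
(8 x 60 + 31) - (4 x 60 + 32) = 511 - 272 = 239 minutes
= 3 hours and 59 minutes

Final answer: 3 hours and 59 minutes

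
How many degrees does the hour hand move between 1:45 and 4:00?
The hour hand moves 0.5 degrees per minute.
Time elapsed: 4:00 - 1:45 = 135 minutes
Angular displacement: 135 x 0.5 = 67.5 degrees

Final answer: 67.5 degrees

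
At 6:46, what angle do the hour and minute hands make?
Hour hand position: 6 x 30 + 46 x 0.5 = 203 degrees
Minute hand position: 46 x 6 = 276 degrees
Difference: |203 - 276| = 73 degrees
The angle between the hands is 73 degrees

Final answer: 73 degrees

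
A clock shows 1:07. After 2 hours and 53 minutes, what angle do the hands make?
First find the time 2 hours and 53 minutes after 1:07.
Total minutes: 1 x 60 + 7 + 2 x 60 + 53 = 240.
240 mod 720 = 240 minutes = 4:00.
Now compute the angle at 4:00:
Hour hand: 4 x 30 + 0 x 0.5 = 120 degrees
Minute hand: 0 x 6 = 0 degrees
Difference: |120 - 0| = 120 degrees
The angle is 120 degrees

Final answer: 120 degrees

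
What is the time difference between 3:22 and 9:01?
From 3:22 to 9:01:
(9 x 60 + 1) - (3 x 60 + 22) = 541 - 202 = 339 minutes
= 5 hours and 39 minutes

Final answer: 5 hours and 39 minutes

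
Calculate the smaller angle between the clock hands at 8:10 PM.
Hour hand position: 8 x 30 + 10 x 0.5 = 245 degrees
Minute hand position: 10 x 6 = 60 degrees
Difference: |245 - 60| = 185 degrees
Since 185 > 180, the smaller angle is 360 - 185 = 175 degrees

Final answer: 175 degrees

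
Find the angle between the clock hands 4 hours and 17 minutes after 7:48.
First find the time 4 hours and 17 minutes after 7:48.
Total minutes: 7 x 60 + 48 + 4 x 60 + 17 = 725.
725 mod 720 = 5 minutes = 12:05.
Now compute the angle at 12:05:
Hour hand: 0 x 30 + 5 x 0.5 = 2.5 degrees
Minute hand: 5 x 6 = 30 degrees
Difference: |2.5 - 30| = 27.5 degrees
The angle is 27.5 degrees

Final answer: 27.5 degrees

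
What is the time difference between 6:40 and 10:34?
From 6:40 to 10:34:
(10 x 60 + 34) - (6 x 60 + 40) = 634 - 400 = 234 minutes
= 3 hours and 54 minutes

Final answer: 3 hours and 54 minutes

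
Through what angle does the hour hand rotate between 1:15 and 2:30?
The hour hand moves 0.5 degrees per minute.
Time elapsed: 2:30 - 1:15 = 75 minutes
Angular displacement: 75 x 0.5 = 37.5 degrees

Final answer: 37.5 degrees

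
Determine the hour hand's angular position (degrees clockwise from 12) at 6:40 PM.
The hour hand moves 30 degrees per hour and 0.5 degrees per minute.
At 6:40: (6) x 30 + 40 x 0.5 = 180 + 20 = 200 degrees

Final answer: 200 degrees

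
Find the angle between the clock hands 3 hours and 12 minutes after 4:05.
First find the time 3 hours and 12 minutes after 4:05.
Total minutes: 4 x 60 + 5 + 3 x 60 + 12 = 437.
437 mod 720 = 437 minutes = 7:17.
Now compute the angle at 7:17:
Hour hand: 7 x 30 + 17 x 0.5 = 218.5 degrees
Minute hand: 17 x 6 = 102 degrees
Difference: |218.5 - 102| = 116.5 degrees
The angle is 116.5 degrees

Final answer: 116.5 degrees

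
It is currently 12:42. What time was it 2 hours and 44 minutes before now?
Starting time: 12:42 = 42 total minutes past 12:00
Subtracting: 2 hours and 44 minutes = 164 minutes
42 - 164 = -122 (negative, add 12 hours = 720) = 598 minutes
= 9 hours and 58 minutes past 12:00 = 9:58

Final answer: 9:58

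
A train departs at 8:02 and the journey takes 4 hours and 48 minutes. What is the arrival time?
Starting time: 8:02
Adding 48 minutes to 2 minutes: 2 + 48 = 50 minutes
Adding 4 hours: 8 + 4 = 12
Final time: 12:50

Final answer: 12:50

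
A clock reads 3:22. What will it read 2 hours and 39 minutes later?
Starting time: 3:22
Adding 39 minutes to 22 minutes: 22 + 39 = 61 minutes = 1 hour and 1 minute
Adding 2 hours: 3 + 2 + 1 (carry) = 6
Final time: 6:01

Final answer: 6:01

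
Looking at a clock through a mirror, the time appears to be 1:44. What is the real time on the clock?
Reflection across the vertical (12-6) axis maps a hand at angle A degrees to (360 - A) degrees, which sends a reading of T minutes past 12:00 to (720 - T) minutes past 12:00.
Mirror reads 1:44 = 104 minutes past 12:00.
Actual time: (720 - 104) mod 720 = 616 minutes = 10:16.

Final answer: 10:16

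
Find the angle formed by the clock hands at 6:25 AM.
Hour hand position: 6 x 30 + 25 x 0.5 = 192.5 degrees
Minute hand position: 25 x 6 = 150 degrees
Difference: |192.5 - 150| = 42.5 degrees
The angle between the hands is 42.5 degrees

Final answer: 42.5 degrees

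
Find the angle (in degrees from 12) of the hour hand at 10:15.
The hour hand moves 30 degrees per hour and 0.5 degrees per minute.
At 10:15: (10) x 30 + 15 x 0.5 = 300 + 7.5 = 307.5 degrees

Final answer: 307.5 degrees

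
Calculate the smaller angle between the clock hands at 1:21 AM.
Hour hand position: 1 x 30 + 21 x 0.5 = 40.5 degrees
Minute hand position: 21 x 6 = 126 degrees
Difference: |40.5 - 126| = 85.5 degrees
The angle between the hands is 85.5 degrees

Final answer: 85.5 degrees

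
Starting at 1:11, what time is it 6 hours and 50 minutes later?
Starting time: 1:11
Adding 50 minutes to 11 minutes: 11 + 50 = 61 minutes = 1 hour and 1 minute
Adding 6 hours: 1 + 6 + 1 (carry) = 8
Final time: 8:01

Final answer: 8:01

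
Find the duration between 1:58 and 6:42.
From 1:58 to 6:42:
(6 x 60 + 42) - (1 x 60 + 58) = 402 - 118 = 284 minutes
= 4 hours and 44 minutes

Final answer: 4 hours and 44 minutes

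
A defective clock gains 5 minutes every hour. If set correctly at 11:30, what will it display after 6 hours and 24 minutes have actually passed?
For every 60 true minutes, the faulty clock advances 60 + 5 = 65 minutes.
True elapsed: 6 hours and 24 minutes = 384 minutes.
Faulty clock advances: 384 x 65/60 = 416 minutes (drift: 32 minutes ahead).
Shown time: 11:30 + 416 minutes = 6:26.

Final answer: 6:26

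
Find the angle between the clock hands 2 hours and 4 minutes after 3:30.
First find the time 2 hours and 4 minutes after 3:30.
Total minutes: 3 x 60 + 30 + 2 x 60 + 4 = 334.
334 mod 720 = 334 minutes = 5:34.
Now compute the angle at 5:34:
Hour hand: 5 x 30 + 34 x 0.5 = 167 degrees
Minute hand: 34 x 6 = 204 degrees
Difference: |167 - 204| = 37 degrees
The angle is 37 degrees

Final answer: 37 degrees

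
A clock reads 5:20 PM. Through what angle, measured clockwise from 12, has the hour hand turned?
The hour hand moves 30 degrees per hour and 0.5 degrees per minute.
At 5:20: (5) x 30 + 20 x 0.5 = 150 + 10 = 160 degrees

Final answer: 160 degrees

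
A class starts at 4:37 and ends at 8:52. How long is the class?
From 4:37 to 8:52:
(8 x 60 + 52) - (4 x 60 + 37) = 532 - 277 = 255 minutes
= 4 hours and 15 minutes

Final answer: 4 hours and 15 minutes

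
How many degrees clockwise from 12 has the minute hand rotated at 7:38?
The minute hand moves 6 degrees per minute.
At 7:38: 38 x 6 = 228 degrees

Final answer: 228 degrees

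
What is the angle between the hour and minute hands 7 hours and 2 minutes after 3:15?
First find the time 7 hours and 2 minutes after 3:15.
Total minutes: 3 x 60 + 15 + 7 x 60 + 2 = 617.
617 mod 720 = 617 minutes = 10:17.
Now compute the angle at 10:17:
Hour hand: 10 x 30 + 17 x 0.5 = 308.5 degrees
Minute hand: 17 x 6 = 102 degrees
Difference: |308.5 - 102| = 206.5 degrees
Smaller angle: 360 - 206.5 = 153.5 degrees

Final answer: 153.5 degrees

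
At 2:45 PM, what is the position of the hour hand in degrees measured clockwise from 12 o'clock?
The hour hand moves 30 degrees per hour and 0.5 degrees per minute.
At 2:45: (2) x 30 + 45 x 0.5 = 60 + 22.5 = 82.5 degrees

Final answer: 82.5 degrees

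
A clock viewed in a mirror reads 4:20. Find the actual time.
Reflection across the vertical (12-6) axis maps a hand at angle A degrees to (360 - A) degrees, which sends a reading of T minutes past 12:00 to (720 - T) minutes past 12:00.
Mirror reads 4:20 = 260 minutes past 12:00.
Actual time: (720 - 260) mod 720 = 460 minutes = 7:40.

Final answer: 7:40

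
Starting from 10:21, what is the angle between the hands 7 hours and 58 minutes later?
First find the time 7 hours and 58 minutes after 10:21.
Total minutes: 10 x 60 + 21 + 7 x 60 + 58 = 1099.
1099 mod 720 = 379 minutes = 6:19.
Now compute the angle at 6:19:
Hour hand: 6 x 30 + 19 x 0.5 = 189.5 degrees
Minute hand: 19 x 6 = 114 degrees
Difference: |189.5 - 114| = 75.5 degrees
The angle is 75.5 degrees

Final answer: 75.5 degrees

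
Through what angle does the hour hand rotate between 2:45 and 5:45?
The hour hand moves 0.5 degrees per minute.
Time elapsed: 5:45 - 2:45 = 180 minutes
Angular displacement: 180 x 0.5 = 90 degrees

Final answer: 90 degrees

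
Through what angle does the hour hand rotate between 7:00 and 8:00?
The hour hand moves 0.5 degrees per minute.
Time elapsed: 8:00 - 7:00 = 60 minutes
Angular displacement: 60 x 0.5 = 30 degrees

Final answer: 30 degrees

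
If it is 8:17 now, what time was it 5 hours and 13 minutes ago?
Starting time: 8:17 = 497 total minutes past 12:00
Subtracting: 5 hours and 13 minutes = 313 minutes
497 - 313 = 184 minutes
= 3 hours and 4 minutes past 12:00 = 3:04

Final answer: 3:04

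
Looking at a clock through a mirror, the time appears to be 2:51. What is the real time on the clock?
Reflection across the vertical (12-6) axis maps a hand at angle A degrees to (360 - A) degrees, which sends a reading of T minutes past 12:00 to (720 - T) minutes past 12:00.
Mirror reads 2:51 = 171 minutes past 12:00.
Actual time: (720 - 171) mod 720 = 549 minutes = 9:09.

Final answer: 9:09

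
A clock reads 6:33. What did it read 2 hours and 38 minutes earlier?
Starting time: 6:33 = 393 total minutes past 12:00
Subtracting: 2 hours and 38 minutes = 158 minutes
393 - 158 = 235 minutes
= 3 hours and 55 minutes past 12:00 = 3:55

Final answer: 3:55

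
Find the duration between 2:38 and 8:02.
From 2:38 to 8:02:
(8 x 60 + 2) - (2 x 60 + 38) = 482 - 158 = 324 minutes
= 5 hours and 24 minutes

Final answer: 5 hours and 24 minutes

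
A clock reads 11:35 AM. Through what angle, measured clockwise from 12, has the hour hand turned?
The hour hand moves 30 degrees per hour and 0.5 degrees per minute.
At 11:35: (11) x 30 + 35 x 0.5 = 330 + 17.5 = 347.5 degrees

Final answer: 347.5 degrees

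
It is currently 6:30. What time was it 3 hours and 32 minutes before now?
Starting time: 6:30 = 390 total minutes past 12:00
Subtracting: 3 hours and 32 minutes = 212 minutes
390 - 212 = 178 minutes
= 2 hours and 58 minutes past 12:00 = 2:58

Final answer: 2:58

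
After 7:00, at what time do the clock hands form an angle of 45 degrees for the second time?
At t minutes past 7:00, the hour hand is at 30 x 7 + 0.5t degrees and the minute hand is at 6t degrees.
The smaller angle between them is 45 degrees when |30H - 5.5t| = 45 or |30H - 5.5t| = 315.
With H = 7, solve 30 x 7 - 5.5t = +/- target for each target:
  t = (30 x 7 - 45) / 5.5 = 30
  t = (30 x 7 + 45) / 5.5 = 46.36
  t = (30 x 7 - 315) / 5.5 = -19.09 (outside (0, 60))
  t = (30 x 7 + 315) / 5.5 = 95.45 (outside (0, 60))
Valid solutions in (0, 60): {30, 46.36} minutes.
The second occurrence is t = 46.36 minutes.
The hands form a 45-degree angle at 46.36 minutes past 7:00.

Final answer: 46.36 minutes past 7:00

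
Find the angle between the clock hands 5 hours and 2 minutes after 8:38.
First find the time 5 hours and 2 minutes after 8:38.
Total minutes: 8 x 60 + 38 + 5 x 60 + 2 = 820.
820 mod 720 = 100 minutes = 1:40.
Now compute the angle at 1:40:
Hour hand: 1 x 30 + 40 x 0.5 = 50 degrees
Minute hand: 40 x 6 = 240 degrees
Difference: |50 - 240| = 190 degrees
Smaller angle: 360 - 190 = 170 degrees

Final answer: 170 degrees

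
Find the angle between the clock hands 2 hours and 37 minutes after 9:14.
First find the time 2 hours and 37 minutes after 9:14.
Total minutes: 9 x 60 + 14 + 2 x 60 + 37 = 711.
711 mod 720 = 711 minutes = 11:51.
Now compute the angle at 11:51:
Hour hand: 11 x 30 + 51 x 0.5 = 355.5 degrees
Minute hand: 51 x 6 = 306 degrees
Difference: |355.5 - 306| = 49.5 degrees
The angle is 49.5 degrees

Final answer: 49.5 degrees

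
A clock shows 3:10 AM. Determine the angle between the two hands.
Hour hand position: 3 x 30 + 10 x 0.5 = 95 degrees
Minute hand position: 10 x 6 = 60 degrees
Difference: |95 - 60| = 35 degrees
The angle between the hands is 35 degrees

Final answer: 35 degrees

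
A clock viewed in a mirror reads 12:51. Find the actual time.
Reflection across the vertical (12-6) axis maps a hand at angle A degrees to (360 - A) degrees, which sends a reading of T minutes past 12:00 to (720 - T) minutes past 12:00.
Mirror reads 12:51 = 51 minutes past 12:00.
Actual time: (720 - 51) mod 720 = 669 minutes = 11:09.

Final answer: 11:09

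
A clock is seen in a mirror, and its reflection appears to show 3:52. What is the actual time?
Reflection across the vertical (12-6) axis maps a hand at angle A degrees to (360 - A) degrees, which sends a reading of T minutes past 12:00 to (720 - T) minutes past 12:00.
Mirror reads 3:52 = 232 minutes past 12:00.
Actual time: (720 - 232) mod 720 = 488 minutes = 8:08.

Final answer: 8:08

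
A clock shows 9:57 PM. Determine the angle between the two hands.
Hour hand position: 9 x 30 + 57 x 0.5 = 298.5 degrees
Minute hand position: 57 x 6 = 342 degrees
Difference: |298.5 - 342| = 43.5 degrees
The angle between the hands is 43.5 degrees

Final answer: 43.5 degrees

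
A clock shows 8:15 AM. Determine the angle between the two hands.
Hour hand position: 8 x 30 + 15 x 0.5 = 247.5 degrees
Minute hand position: 15 x 6 = 90 degrees
Difference: |247.5 - 90| = 157.5 degrees
The angle between the hands is 157.5 degrees

Final answer: 157.5 degrees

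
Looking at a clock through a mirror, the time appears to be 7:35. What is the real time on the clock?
Reflection across the vertical (12-6) axis maps a hand at angle A degrees to (360 - A) degrees, which sends a reading of T minutes past 12:00 to (720 - T) minutes past 12:00.
Mirror reads 7:35 = 455 minutes past 12:00.
Actual time: (720 - 455) mod 720 = 265 minutes = 4:25.

Final answer: 4:25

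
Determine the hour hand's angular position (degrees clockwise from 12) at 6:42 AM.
The hour hand moves 30 degrees per hour and 0.5 degrees per minute.
At 6:42: (6) x 30 + 42 x 0.5 = 180 + 21 = 201 degrees

Final answer: 201 degrees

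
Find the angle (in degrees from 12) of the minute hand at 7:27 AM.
The minute hand moves 6 degrees per minute.
At 7:27: 27 x 6 = 162 degrees

Final answer: 162 degrees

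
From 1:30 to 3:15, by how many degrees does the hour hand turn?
The hour hand moves 0.5 degrees per minute.
Time elapsed: 3:15 - 1:30 = 105 minutes
Angular displacement: 105 x 0.5 = 52.5 degrees

Final answer: 52.5 degrees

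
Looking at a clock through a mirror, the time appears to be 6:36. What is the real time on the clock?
Reflection across the vertical (12-6) axis maps a hand at angle A degrees to (360 - A) degrees, which sends a reading of T minutes past 12:00 to (720 - T) minutes past 12:00.
Mirror reads 6:36 = 396 minutes past 12:00.
Actual time: (720 - 396) mod 720 = 324 minutes = 5:24.

Final answer: 5:24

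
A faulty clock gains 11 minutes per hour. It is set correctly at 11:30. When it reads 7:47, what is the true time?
For every 60 true minutes, the faulty clock advances 71 minutes, so 1 faulty-clock minute corresponds to 60/71 true minutes.
From 11:30 to 7:47 on the faulty dial is 497 minutes.
True elapsed: 497 x 60/71 = 420 minutes = 7 hours.
True time: 11:30 + 7 hours = 6:30.

Final answer: 6:30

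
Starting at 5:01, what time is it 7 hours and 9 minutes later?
Starting time: 5:01
Adding 9 minutes to 1 minute: 1 + 9 = 10 minutes
Adding 7 hours: 5 + 7 = 12
Final time: 12:10

Final answer: 12:10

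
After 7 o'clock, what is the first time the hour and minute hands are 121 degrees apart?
At t minutes past 7:00, the hour hand is at 30 x 7 + 0.5t degrees and the minute hand is at 6t degrees.
The smaller angle between them is 121 degrees when |30H - 5.5t| = 121 or |30H - 5.5t| = 239.
With H = 7, solve 30 x 7 - 5.5t = +/- target for each target:
  t = (30 x 7 - 121) / 5.5 = 16.18
  t = (30 x 7 + 121) / 5.5 = 60.18 (outside (0, 60))
  t = (30 x 7 - 239) / 5.5 = -5.27 (outside (0, 60))
  t = (30 x 7 + 239) / 5.5 = 81.64 (outside (0, 60))
Valid solutions in (0, 60): {16.18} minutes.
The first occurrence is t = 16.18 minutes.
The hands form a 121-degree angle at 16.18 minutes past 7:00.

Final answer: 16.18 minutes past 7:00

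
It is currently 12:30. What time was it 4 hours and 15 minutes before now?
Starting time: 12:30 = 30 total minutes past 12:00
Subtracting: 4 hours and 15 minutes = 255 minutes
30 - 255 = -225 (negative, add 12 hours = 720) = 495 minutes
= 8 hours and 15 minutes past 12:00 = 8:15

Final answer: 8:15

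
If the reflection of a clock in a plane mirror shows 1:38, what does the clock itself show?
Reflection across the vertical (12-6) axis maps a hand at angle A degrees to (360 - A) degrees, which sends a reading of T minutes past 12:00 to (720 - T) minutes past 12:00.
Mirror reads 1:38 = 98 minutes past 12:00.
Actual time: (720 - 98) mod 720 = 622 minutes = 10:22.

Final answer: 10:22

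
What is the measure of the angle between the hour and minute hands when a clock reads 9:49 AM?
Hour hand position: 9 x 30 + 49 x 0.5 = 294.5 degrees
Minute hand position: 49 x 6 = 294 degrees
Difference: |294.5 - 294| = 0.5 degrees
The angle between the hands is 0.5 degrees

Final answer: 0.5 degrees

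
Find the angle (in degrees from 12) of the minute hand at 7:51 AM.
The minute hand moves 6 degrees per minute.
At 7:51: 51 x 6 = 306 degrees

Final answer: 306 degrees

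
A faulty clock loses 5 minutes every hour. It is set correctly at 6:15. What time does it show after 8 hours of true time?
For every 60 true minutes, the faulty clock advances 60 - 5 = 55 minutes.
True elapsed: 8 hours = 480 minutes.
Faulty clock advances: 480 x 55/60 = 440 minutes (drift: 40 minutes behind).
Shown time: 6:15 + 440 minutes = 1:35.

Final answer: 1:35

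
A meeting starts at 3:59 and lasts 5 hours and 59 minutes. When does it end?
Starting time: 3:59
Adding 59 minutes to 59 minutes: 59 + 59 = 118 minutes = 1 hour and 58 minutes
Adding 5 hours: 3 + 5 + 1 (carry) = 9
Final time: 9:58

Final answer: 9:58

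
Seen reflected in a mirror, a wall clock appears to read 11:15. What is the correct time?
Reflection across the vertical (12-6) axis maps a hand at angle A degrees to (360 - A) degrees, which sends a reading of T minutes past 12:00 to (720 - T) minutes past 12:00.
Mirror reads 11:15 = 675 minutes past 12:00.
Actual time: (720 - 675) mod 720 = 45 minutes = 12:45.

Final answer: 12:45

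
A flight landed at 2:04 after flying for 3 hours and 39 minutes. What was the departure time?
Starting time: 2:04 = 124 total minutes past 12:00
Subtracting: 3 hours and 39 minutes = 219 minutes
124 - 219 = -95 (negative, add 12 hours = 720) = 625 minutes
= 10 hours and 25 minutes past 12:00 = 10:25

Final answer: 10:25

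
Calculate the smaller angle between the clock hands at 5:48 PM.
Hour hand position: 5 x 30 + 48 x 0.5 = 174 degrees
Minute hand position: 48 x 6 = 288 degrees
Difference: |174 - 288| = 114 degrees
The angle between the hands is 114 degrees

Final answer: 114 degrees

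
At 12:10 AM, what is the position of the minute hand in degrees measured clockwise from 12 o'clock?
The minute hand moves 6 degrees per minute.
At 12:10: 10 x 6 = 60 degrees

Final answer: 60 degrees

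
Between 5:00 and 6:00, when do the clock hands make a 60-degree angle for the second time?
At t minutes past 5:00, the hour hand is at 30 x 5 + 0.5t degrees and the minute hand is at 6t degrees.
The smaller angle between them is 60 degrees when |30H - 5.5t| = 60 or |30H - 5.5t| = 300.
With H = 5, solve 30 x 5 - 5.5t = +/- target for each target:
  t = (30 x 5 - 60) / 5.5 = 16.36
  t = (30 x 5 + 60) / 5.5 = 38.18
  t = (30 x 5 - 300) / 5.5 = -27.27 (outside (0, 60))
  t = (30 x 5 + 300) / 5.5 = 81.82 (outside (0, 60))
Valid solutions in (0, 60): {16.36, 38.18} minutes.
The second occurrence is t = 38.18 minutes.
The hands form a 60-degree angle at 38.18 minutes past 5:00.

Final answer: 38.18 minutes past 5:00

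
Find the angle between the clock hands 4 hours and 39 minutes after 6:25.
First find the time 4 hours and 39 minutes after 6:25.
Total minutes: 6 x 60 + 25 + 4 x 60 + 39 = 664.
664 mod 720 = 664 minutes = 11:04.
Now compute the angle at 11:04:
Hour hand: 11 x 30 + 4 x 0.5 = 332 degrees
Minute hand: 4 x 6 = 24 degrees
Difference: |332 - 24| = 308 degrees
Smaller angle: 360 - 308 = 52 degrees

Final answer: 52 degrees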